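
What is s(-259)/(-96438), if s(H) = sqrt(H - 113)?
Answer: -I*sqrt(93)/48219 ≈ -0.0002*I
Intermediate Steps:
s(H) = sqrt(-113 + H)
s(-259)/(-96438) = sqrt(-113 - 259)/(-96438) = sqrt(-372)*(-1/96438) = (2*I*sqrt(93))*(-1/96438) = -I*sqrt(93)/48219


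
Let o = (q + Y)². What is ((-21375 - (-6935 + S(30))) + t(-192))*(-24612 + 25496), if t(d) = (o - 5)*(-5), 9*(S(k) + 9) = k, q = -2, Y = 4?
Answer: -38266592/3 ≈ -1.2756e+7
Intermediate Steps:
S(k) = -9 + k/9
o = 4 (o = (-2 + 4)² = 2² = 4)
t(d) = 5 (t(d) = (4 - 5)*(-5) = -1*(-5) = 5)
((-21375 - (-6935 + S(30))) + t(-192))*(-24612 + 25496) = ((-21375 - (-6935 + (-9 + (⅑)*30))) + 5)*(-24612 + 25496) = ((-21375 - (-6935 + (-9 + 10/3))) + 5)*884 = ((-21375 - (-6935 - 17/3)) + 5)*884 = ((-21375 - 1*(-20822/3)) + 5)*884 = ((-21375 + 20822/3) + 5)*884 = (-43303/3 + 5)*884 = -43288/3*884 = -38266592/3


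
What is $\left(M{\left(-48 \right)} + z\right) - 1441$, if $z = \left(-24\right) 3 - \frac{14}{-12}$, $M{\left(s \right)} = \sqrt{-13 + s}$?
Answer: $- \frac{9071}{6} + i \sqrt{61} \approx -1511.8 + 7.8102 i$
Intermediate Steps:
$z = - \frac{425}{6}$ ($z = -72 - - \frac{7}{6} = -72 + \frac{7}{6} = - \frac{425}{6} \approx -70.833$)
$\left(M{\left(-48 \right)} + z\right) - 1441 = \left(\sqrt{-13 - 48} - \frac{425}{6}\right) - 1441 = \left(\sqrt{-61} - \frac{425}{6}\right) - 1441 = \left(i \sqrt{61} - \frac{425}{6}\right) - 1441 = \left(- \frac{425}{6} + i \sqrt{61}\right) - 1441 = - \frac{9071}{6} + i \sqrt{61}$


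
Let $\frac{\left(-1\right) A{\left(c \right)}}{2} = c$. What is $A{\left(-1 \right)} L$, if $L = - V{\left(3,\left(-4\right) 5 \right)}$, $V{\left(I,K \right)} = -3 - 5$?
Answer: $16$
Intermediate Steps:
$A{\left(c \right)} = - 2 c$
$V{\left(I,K \right)} = -8$
$L = 8$ ($L = \left(-1\right) \left(-8\right) = 8$)
$A{\left(-1 \right)} L = \left(-2\right) \left(-1\right) 8 = 2 \cdot 8 = 16$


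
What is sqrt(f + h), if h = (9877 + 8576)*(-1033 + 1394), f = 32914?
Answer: sqrt(6694447) ≈ 2587.4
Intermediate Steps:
h = 6661533 (h = 18453*361 = 6661533)
sqrt(f + h) = sqrt(32914 + 6661533) = sqrt(6694447)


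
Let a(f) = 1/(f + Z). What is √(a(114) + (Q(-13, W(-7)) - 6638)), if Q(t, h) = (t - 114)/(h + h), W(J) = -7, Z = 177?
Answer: I*√110023425834/4074 ≈ 81.418*I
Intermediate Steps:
Q(t, h) = (-114 + t)/(2*h) (Q(t, h) = (-114 + t)/((2*h)) = (-114 + t)*(1/(2*h)) = (-114 + t)/(2*h))
a(f) = 1/(177 + f) (a(f) = 1/(f + 177) = 1/(177 + f))
√(a(114) + (Q(-13, W(-7)) - 6638)) = √(1/(177 + 114) + ((½)*(-114 - 13)/(-7) - 6638)) = √(1/291 + ((½)*(-⅐)*(-127) - 6638)) = √(1/291 + (127/14 - 6638)) = √(1/291 - 92805/14) = √(-27006241/4074) = I*√110023425834/4074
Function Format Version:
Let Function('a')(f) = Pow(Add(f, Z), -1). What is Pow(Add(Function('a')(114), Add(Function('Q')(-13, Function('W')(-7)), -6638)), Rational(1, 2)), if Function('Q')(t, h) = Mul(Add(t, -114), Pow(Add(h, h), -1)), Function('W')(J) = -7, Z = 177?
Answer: Mul(Rational(1, 4074), I, Pow(110023425834, Rational(1, 2))) ≈ Mul(81.418, I)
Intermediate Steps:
Function('Q')(t, h) = Mul(Rational(1, 2), Pow(h, -1), Add(-114, t)) (Function('Q')(t, h) = Mul(Add(-114, t), Pow(Mul(2, h), -1)) = Mul(Add(-114, t), Mul(Rational(1, 2), Pow(h, -1))) = Mul(Rational(1, 2), Pow(h, -1), Add(-114, t)))
Function('a')(f) = Pow(Add(177, f), -1) (Function('a')(f) = Pow(Add(f, 177), -1) = Pow(Add(177, f), -1))
Pow(Add(Function('a')(114), Add(Function('Q')(-13, Function('W')(-7)), -6638)), Rational(1, 2)) = Pow(Add(Pow(Add(177, 114), -1), Add(Mul(Rational(1, 2), Pow(-7, -1), Add(-114, -13)), -6638)), Rational(1, 2)) = Pow(Add(Pow(291, -1), Add(Mul(Rational(1, 2), Rational(-1, 7), -127), -6638)), Rational(1, 2)) = Pow(Add(Rational(1, 291), Add(Rational(127, 14), -6638)), Rational(1, 2)) = Pow(Add(Rational(1, 291), Rational(-92805, 14)), Rational(1, 2)) = Pow(Rational(-27006241, 4074), Rational(1, 2)) = Mul(Rational(1, 4074), I, Pow(110023425834, Rational(1, 2)))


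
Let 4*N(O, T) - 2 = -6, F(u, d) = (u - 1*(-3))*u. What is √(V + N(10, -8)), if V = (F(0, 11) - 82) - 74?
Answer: I*√157 ≈ 12.53*I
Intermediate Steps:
F(u, d) = u*(3 + u) (F(u, d) = (u + 3)*u = (3 + u)*u = u*(3 + u))
V = -156 (V = (0*(3 + 0) - 82) - 74 = (0*3 - 82) - 74 = (0 - 82) - 74 = -82 - 74 = -156)
N(O, T) = -1 (N(O, T) = ½ + (¼)*(-6) = ½ - 3/2 = -1)
√(V + N(10, -8)) = √(-156 - 1) = √(-157) = I*√157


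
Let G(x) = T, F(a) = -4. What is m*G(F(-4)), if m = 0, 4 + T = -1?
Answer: 0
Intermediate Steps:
T = -5 (T = -4 - 1 = -5)
G(x) = -5
m*G(F(-4)) = 0*(-5) = 0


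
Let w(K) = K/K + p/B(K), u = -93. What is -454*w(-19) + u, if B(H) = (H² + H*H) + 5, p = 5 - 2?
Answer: -399031/727 ≈ -548.87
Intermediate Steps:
p = 3
B(H) = 5 + 2*H² (B(H) = (H² + H²) + 5 = 2*H² + 5 = 5 + 2*H²)
w(K) = 1 + 3/(5 + 2*K²) (w(K) = K/K + 3/(5 + 2*K²) = 1 + 3/(5 + 2*K²))
-454*w(-19) + u = -908*(4 + (-19)²)/(5 + 2*(-19)²) - 93 = -908*(4 + 361)/(5 + 2*361) - 93 = -908*365/(5 + 722) - 93 = -908*365/727 - 93 = -454*730/727 - 93 = -331420/727 - 93 = -399031/727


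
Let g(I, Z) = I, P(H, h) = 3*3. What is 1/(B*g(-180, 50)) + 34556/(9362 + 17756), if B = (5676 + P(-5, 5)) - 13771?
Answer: 1934445923/1518065640 ≈ 1.2743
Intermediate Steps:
P(H, h) = 9
B = -8086 (B = (5676 + 9) - 13771 = 5685 - 13771 = -8086)
1/(B*g(-180, 50)) + 34556/(9362 + 17756) = 1/(-8086*(-180)) + 34556/(9362 + 17756) = -1/8086*(-1/180) + 34556/27118 = 1/1455480 + 34556*(1/27118) = 1/1455480 + 17278/13559 = 1934445923/1518065640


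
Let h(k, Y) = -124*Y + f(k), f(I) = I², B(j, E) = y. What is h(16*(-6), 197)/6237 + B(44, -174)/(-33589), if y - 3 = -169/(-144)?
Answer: -8175710381/3351913488 ≈ -2.4391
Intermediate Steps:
y = 601/144 (y = 3 - 169/(-144) = 3 - 169*(-1/144) = 3 + 169/144 = 601/144 ≈ 4.1736)
B(j, E) = 601/144
h(k, Y) = k² - 124*Y (h(k, Y) = -124*Y + k² = k² - 124*Y)
h(16*(-6), 197)/6237 + B(44, -174)/(-33589) = ((16*(-6))² - 124*197)/6237 + (601/144)/(-33589) = ((-96)² - 24428)*(1/6237) + (601/144)*(-1/33589) = (9216 - 24428)*(1/6237) - 601/4836816 = -15212*1/6237 - 601/4836816 = -15212/6237 - 601/4836816 = -8175710381/3351913488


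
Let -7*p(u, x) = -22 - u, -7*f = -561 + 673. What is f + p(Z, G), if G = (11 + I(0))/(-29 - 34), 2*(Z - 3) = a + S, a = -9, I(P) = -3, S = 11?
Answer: -86/7 ≈ -12.286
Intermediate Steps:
Z = 4 (Z = 3 + (-9 + 11)/2 = 3 + (1/2)*2 = 3 + 1 = 4)
f = -16 (f = -(-561 + 673)/7 = -1/7*112 = -16)
G = -8/63 (G = (11 - 3)/(-29 - 34) = 8/(-63) = 8*(-1/63) = -8/63 ≈ -0.12698)
p(u, x) = 22/7 + u/7 (p(u, x) = -(-22 - u)/7 = 22/7 + u/7)
f + p(Z, G) = -16 + (22/7 + (1/7)*4) = -16 + (22/7 + 4/7) = -16 + 26/7 = -86/7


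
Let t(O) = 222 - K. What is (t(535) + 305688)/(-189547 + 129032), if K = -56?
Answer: -305966/60515 ≈ -5.0560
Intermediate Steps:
t(O) = 278 (t(O) = 222 - 1*(-56) = 222 + 56 = 278)
(t(535) + 305688)/(-189547 + 129032) = (278 + 305688)/(-189547 + 129032) = 305966/(-60515) = 305966*(-1/60515) = -305966/60515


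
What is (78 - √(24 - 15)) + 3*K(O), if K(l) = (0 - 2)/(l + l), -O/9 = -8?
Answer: 1799/24 ≈ 74.958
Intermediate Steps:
O = 72 (O = -9*(-8) = 72)
K(l) = -1/l (K(l) = -2*1/(2*l) = -1/l)
(78 - √(24 - 15)) + 3*K(O) = (78 - √(24 - 15)) + 3*(-1/72) = (78 - √9) + 3*(-1*1/72) = (78 - 1*3) + 3*(-1/72) = (78 - 3) - 1/24 = 75 - 1/24 = 1799/24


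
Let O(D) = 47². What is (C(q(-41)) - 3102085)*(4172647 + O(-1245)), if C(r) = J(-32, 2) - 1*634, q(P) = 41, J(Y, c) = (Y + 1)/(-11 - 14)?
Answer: -323834996416064/25 ≈ -1.2953e+13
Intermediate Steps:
J(Y, c) = -1/25 - Y/25 (J(Y, c) = (1 + Y)/(-25) = (1 + Y)*(-1/25) = -1/25 - Y/25)
O(D) = 2209
C(r) = -15819/25 (C(r) = (-1/25 - 1/25*(-32)) - 1*634 = (-1/25 + 32/25) - 634 = 31/25 - 634 = -15819/25)
(C(q(-41)) - 3102085)*(4172647 + O(-1245)) = (-15819/25 - 3102085)*(4172647 + 2209) = -77567944/25*4174856 = -323834996416064/25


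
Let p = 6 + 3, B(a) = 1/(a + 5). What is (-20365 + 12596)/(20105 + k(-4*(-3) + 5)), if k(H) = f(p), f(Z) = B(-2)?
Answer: -1371/3548 ≈ -0.38642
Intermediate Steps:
B(a) = 1/(5 + a)
p = 9
f(Z) = 1/3 (f(Z) = 1/(5 - 2) = 1/3)
k(H) = 1/3
(-20365 + 12596)/(20105 + k(-4*(-3) + 5)) = (-20365 + 12596)/(20105 + 1/3) = -7769/60316/3 = -7769*3/60316 = -1371/3548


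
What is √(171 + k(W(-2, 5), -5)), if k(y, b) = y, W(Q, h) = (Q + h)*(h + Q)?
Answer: 6*√5 ≈ 13.416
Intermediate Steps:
W(Q, h) = (Q + h)² (W(Q, h) = (Q + h)*(Q + h) = (Q + h)²)
√(171 + k(W(-2, 5), -5)) = √(171 + (-2 + 5)²) = √(171 + 3²) = √(171 + 9) = √180 = 6*√5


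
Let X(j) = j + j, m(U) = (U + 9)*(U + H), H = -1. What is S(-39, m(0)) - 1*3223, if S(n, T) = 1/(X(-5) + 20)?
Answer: -32229/10 ≈ -3222.9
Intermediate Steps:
m(U) = (-1 + U)*(9 + U) (m(U) = (U + 9)*(U - 1) = (9 + U)*(-1 + U) = (-1 + U)*(9 + U))
X(j) = 2*j
S(n, T) = 1/10 (S(n, T) = 1/(2*(-5) + 20) = 1/(-10 + 20) = 1/10)
S(-39, m(0)) - 1*3223 = 1/10 - 1*3223 = 1/10 - 3223 = -32229/10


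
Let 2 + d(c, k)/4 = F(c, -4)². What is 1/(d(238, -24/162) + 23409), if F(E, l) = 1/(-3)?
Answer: 9/210613 ≈ 4.2732e-5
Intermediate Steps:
F(E, l) = -⅓ (F(E, l) = 1*(-⅓) = -⅓)
d(c, k) = -68/9 (d(c, k) = -8 + 4*(-⅓)² = -8 + 4*(⅑) = -8 + 4/9 = -68/9)
1/(d(238, -24/162) + 23409) = 1/(-68/9 + 23409) = 1/(210613/9) = 9/210613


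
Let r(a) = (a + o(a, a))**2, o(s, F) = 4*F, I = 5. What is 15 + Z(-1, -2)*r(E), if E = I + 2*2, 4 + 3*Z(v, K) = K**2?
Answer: 15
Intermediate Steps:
Z(v, K) = -4/3 + K**2/3
E = 9 (E = 5 + 2*2 = 5 + 4 = 9)
r(a) = 25*a**2 (r(a) = (a + 4*a)**2 = (5*a)**2 = 25*a**2)
15 + Z(-1, -2)*r(E) = 15 + (-4/3 + (1/3)*(-2)**2)*(25*9**2) = 15 + (-4/3 + (1/3)*4)*(25*81) = 15 + (-4/3 + 4/3)*2025 = 15 + 0*2025 = 15 + 0 = 15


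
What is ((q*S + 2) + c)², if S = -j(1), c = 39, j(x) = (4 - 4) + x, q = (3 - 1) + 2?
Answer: 1369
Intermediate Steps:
q = 4 (q = 2 + 2 = 4)
j(x) = x (j(x) = 0 + x = x)
S = -1 (S = -1*1 = -1)
((q*S + 2) + c)² = ((4*(-1) + 2) + 39)² = ((-4 + 2) + 39)² = (-2 + 39)² = 37² = 1369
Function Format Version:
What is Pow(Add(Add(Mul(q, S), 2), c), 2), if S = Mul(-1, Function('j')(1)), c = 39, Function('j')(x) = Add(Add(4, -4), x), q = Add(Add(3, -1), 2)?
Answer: 1369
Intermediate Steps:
q = 4 (q = Add(2, 2) = 4)
Function('j')(x) = x (Function('j')(x) = Add(0, x) = x)
S = -1 (S = Mul(-1, 1) = -1)
Pow(Add(Add(Mul(q, S), 2), c), 2) = Pow(Add(Add(Mul(4, -1), 2), 39), 2) = Pow(Add(Add(-4, 2), 39), 2) = Pow(Add(-2, 39), 2) = Pow(37, 2) = 1369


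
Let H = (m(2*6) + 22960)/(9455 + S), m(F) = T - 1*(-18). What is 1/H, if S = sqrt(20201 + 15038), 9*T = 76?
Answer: 85095/206878 + 9*sqrt(35239)/206878 ≈ 0.41950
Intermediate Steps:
T = 76/9 (T = (1/9)*76 = 76/9 ≈ 8.4444)
m(F) = 238/9 (m(F) = 76/9 - 1*(-18) = 76/9 + 18 = 238/9)
S = sqrt(35239) ≈ 187.72
H = 206878/(9*(9455 + sqrt(35239))) (H = (238/9 + 22960)/(9455 + sqrt(35239)) = 206878/(9*(9455 + sqrt(35239))) ≈ 2.3838)
1/H = 1/(978015745/402128037 - 103439*sqrt(35239)/402128037)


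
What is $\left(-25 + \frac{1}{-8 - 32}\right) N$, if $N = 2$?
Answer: $- \frac{1001}{20} \approx -50.05$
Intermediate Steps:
$\left(-25 + \frac{1}{-8 - 32}\right) N = \left(-25 + \frac{1}{-8 - 32}\right) 2 = \left(-25 + \frac{1}{-40}\right) 2 = \left(-25 - \frac{1}{40}\right) 2 = \left(- \frac{1001}{40}\right) 2 = - \frac{1001}{20}$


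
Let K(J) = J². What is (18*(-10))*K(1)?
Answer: -180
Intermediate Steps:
(18*(-10))*K(1) = (18*(-10))*1² = -180*1 = -180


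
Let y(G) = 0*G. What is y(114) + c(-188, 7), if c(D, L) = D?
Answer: -188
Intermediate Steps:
y(G) = 0
y(114) + c(-188, 7) = 0 - 188 = -188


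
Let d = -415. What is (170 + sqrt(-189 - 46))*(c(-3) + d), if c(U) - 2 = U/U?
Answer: -70040 - 412*I*sqrt(235) ≈ -70040.0 - 6315.8*I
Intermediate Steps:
c(U) = 3 (c(U) = 2 + U/U = 2 + 1 = 3)
(170 + sqrt(-189 - 46))*(c(-3) + d) = (170 + sqrt(-189 - 46))*(3 - 415) = (170 + sqrt(-235))*(-412) = (170 + I*sqrt(235))*(-412) = -70040 - 412*I*sqrt(235)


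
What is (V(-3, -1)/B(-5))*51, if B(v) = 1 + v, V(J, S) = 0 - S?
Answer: -51/4 ≈ -12.750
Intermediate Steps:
V(J, S) = -S
(V(-3, -1)/B(-5))*51 = ((-1*(-1))/(1 - 5))*51 = (1/(-4))*51 = (1*(-1/4))*51 = -1/4*51 = -51/4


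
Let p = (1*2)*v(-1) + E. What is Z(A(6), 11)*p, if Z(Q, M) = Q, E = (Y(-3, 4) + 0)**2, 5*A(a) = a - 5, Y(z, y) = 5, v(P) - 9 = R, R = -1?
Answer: 41/5 ≈ 8.2000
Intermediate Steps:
v(P) = 8 (v(P) = 9 - 1 = 8)
A(a) = -1 + a/5 (A(a) = (a - 5)/5 = (-5 + a)/5 = -1 + a/5)
E = 25 (E = (5 + 0)**2 = 5**2 = 25)
p = 41 (p = (1*2)*8 + 25 = 2*8 + 25 = 16 + 25 = 41)
Z(A(6), 11)*p = (-1 + (1/5)*6)*41 = (-1 + 6/5)*41 = (1/5)*41 = 41/5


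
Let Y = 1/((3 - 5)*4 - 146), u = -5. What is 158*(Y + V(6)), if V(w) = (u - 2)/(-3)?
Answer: 84925/231 ≈ 367.64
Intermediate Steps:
V(w) = 7/3 (V(w) = (-5 - 2)/(-3) = -7*(-1/3) = 7/3)
Y = -1/154 (Y = 1/(-2*4 - 146) = 1/(-8 - 146) = 1/(-154) = -1/154 ≈ -0.0064935)
158*(Y + V(6)) = 158*(-1/154 + 7/3) = 158*(1075/462) = 84925/231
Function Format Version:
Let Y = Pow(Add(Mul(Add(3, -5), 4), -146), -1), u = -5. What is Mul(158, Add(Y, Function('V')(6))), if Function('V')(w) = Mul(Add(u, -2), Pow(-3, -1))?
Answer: Rational(84925, 231) ≈ 367.64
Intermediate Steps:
Function('V')(w) = Rational(7, 3) (Function('V')(w) = Mul(Add(-5, -2), Pow(-3, -1)) = Mul(-7, Rational(-1, 3)) = Rational(7, 3))
Y = Rational(-1, 154) (Y = Pow(Add(Mul(-2, 4), -146), -1) = Pow(Add(-8, -146), -1) = Pow(-154, -1) = Rational(-1, 154) ≈ -0.0064935)
Mul(158, Add(Y, Function('V')(6))) = Mul(158, Add(Rational(-1, 154), Rational(7, 3))) = Mul(158, Rational(1075, 462)) = Rational(84925, 231)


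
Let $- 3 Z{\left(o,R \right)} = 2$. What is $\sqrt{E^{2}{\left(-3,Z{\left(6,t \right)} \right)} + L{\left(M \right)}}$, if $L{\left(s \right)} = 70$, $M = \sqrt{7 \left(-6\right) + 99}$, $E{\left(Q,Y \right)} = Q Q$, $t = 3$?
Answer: $\sqrt{151} \approx 12.288$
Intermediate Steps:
$Z{\left(o,R \right)} = - \frac{2}{3}$ ($Z{\left(o,R \right)} = \left(- \frac{1}{3}\right) 2 = - \frac{2}{3}$)
$E{\left(Q,Y \right)} = Q^{2}$
$M = \sqrt{57}$ ($M = \sqrt{-42 + 99} = \sqrt{57} \approx 7.5498$)
$\sqrt{E^{2}{\left(-3,Z{\left(6,t \right)} \right)} + L{\left(M \right)}} = \sqrt{\left(\left(-3\right)^{2}\right)^{2} + 70} = \sqrt{9^{2} + 70} = \sqrt{81 + 70} = \sqrt{151}$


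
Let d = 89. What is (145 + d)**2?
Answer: 54756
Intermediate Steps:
(145 + d)**2 = (145 + 89)**2 = 234**2 = 54756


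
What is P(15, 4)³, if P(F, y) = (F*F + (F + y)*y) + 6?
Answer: 28934443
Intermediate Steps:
P(F, y) = 6 + F² + y*(F + y) (P(F, y) = (F² + y*(F + y)) + 6 = 6 + F² + y*(F + y))
P(15, 4)³ = (6 + 15² + 4² + 15*4)³ = (6 + 225 + 16 + 60)³ = 307³ = 28934443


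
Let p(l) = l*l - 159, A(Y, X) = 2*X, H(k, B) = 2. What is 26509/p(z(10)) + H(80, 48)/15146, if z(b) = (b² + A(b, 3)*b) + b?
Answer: 200781398/217655593 ≈ 0.92247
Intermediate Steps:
z(b) = b² + 7*b (z(b) = (b² + (2*3)*b) + b = (b² + 6*b) + b = b² + 7*b)
p(l) = -159 + l² (p(l) = l² - 159 = -159 + l²)
26509/p(z(10)) + H(80, 48)/15146 = 26509/(-159 + (10*(7 + 10))²) + 2/15146 = 26509/(-159 + (10*17)²) + 2*(1/15146) = 26509/(-159 + 170²) + 1/7573 = 26509/(-159 + 28900) + 1/7573 = 26509/28741 + 1/7573 = 200781398/217655593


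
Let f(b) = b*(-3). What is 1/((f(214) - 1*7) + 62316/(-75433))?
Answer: -75433/49018333 ≈ -0.0015389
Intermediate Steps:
f(b) = -3*b
1/((f(214) - 1*7) + 62316/(-75433)) = 1/((-3*214 - 1*7) + 62316/(-75433)) = 1/((-642 - 7) + 62316*(-1/75433)) = 1/(-649 - 62316/75433) = 1/(-49018333/75433) = -75433/49018333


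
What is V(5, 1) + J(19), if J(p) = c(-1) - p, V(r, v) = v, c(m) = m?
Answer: -19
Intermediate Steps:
J(p) = -1 - p
V(5, 1) + J(19) = 1 + (-1 - 1*19) = 1 + (-1 - 19) = 1 - 20 = -19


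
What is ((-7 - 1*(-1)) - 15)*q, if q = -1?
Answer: 21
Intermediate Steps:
((-7 - 1*(-1)) - 15)*q = ((-7 - 1*(-1)) - 15)*(-1) = ((-7 + 1) - 15)*(-1) = (-6 - 15)*(-1) = -21*(-1) = 21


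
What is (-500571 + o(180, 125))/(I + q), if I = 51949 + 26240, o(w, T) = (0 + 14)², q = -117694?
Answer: 100075/7901 ≈ 12.666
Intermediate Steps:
o(w, T) = 196 (o(w, T) = 14² = 196)
I = 78189
(-500571 + o(180, 125))/(I + q) = (-500571 + 196)/(78189 - 117694) = -500375/(-39505) = -500375*(-1/39505) = 100075/7901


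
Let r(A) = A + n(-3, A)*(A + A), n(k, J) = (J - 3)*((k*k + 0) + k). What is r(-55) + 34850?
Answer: 73075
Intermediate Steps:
n(k, J) = (-3 + J)*(k + k²) (n(k, J) = (-3 + J)*((k² + 0) + k) = (-3 + J)*(k² + k) = (-3 + J)*(k + k²))
r(A) = A + 2*A*(-18 + 6*A) (r(A) = A + (-3*(-3 + A - 3*(-3) + A*(-3)))*(A + A) = A + (-3*(-3 + A + 9 - 3*A))*(2*A) = A + (-3*(6 - 2*A))*(2*A) = A + (-18 + 6*A)*(2*A) = A + 2*A*(-18 + 6*A))
r(-55) + 34850 = -55*(-35 + 12*(-55)) + 34850 = -55*(-35 - 660) + 34850 = -55*(-695) + 34850 = 38225 + 34850 = 73075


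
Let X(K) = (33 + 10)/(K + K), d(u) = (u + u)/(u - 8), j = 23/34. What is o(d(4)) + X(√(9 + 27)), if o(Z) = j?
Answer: 869/204 ≈ 4.2598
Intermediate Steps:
j = 23/34 (j = 23*(1/34) = 23/34 ≈ 0.67647)
d(u) = 2*u/(-8 + u) (d(u) = (2*u)/(-8 + u) = 2*u/(-8 + u))
o(Z) = 23/34
X(K) = 43/(2*K) (X(K) = 43/((2*K)) = 43*(1/(2*K)) = 43/(2*K))
o(d(4)) + X(√(9 + 27)) = 23/34 + 43/(2*(√(9 + 27))) = 23/34 + 43/(2*(√36)) = 23/34 + (43/2)/6 = 23/34 + (43/2)*(⅙) = 23/34 + 43/12 = 869/204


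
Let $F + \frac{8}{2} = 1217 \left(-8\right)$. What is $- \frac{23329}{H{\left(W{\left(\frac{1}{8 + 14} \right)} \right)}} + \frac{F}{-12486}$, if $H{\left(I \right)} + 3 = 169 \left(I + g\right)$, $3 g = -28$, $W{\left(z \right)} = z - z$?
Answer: $\frac{460017511}{29598063} \approx 15.542$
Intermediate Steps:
$W{\left(z \right)} = 0$
$F = -9740$ ($F = -4 + 1217 \left(-8\right) = -4 - 9736 = -9740$)
$g = - \frac{28}{3}$ ($g = \frac{1}{3} \left(-28\right) = - \frac{28}{3} \approx -9.3333$)
$H{\left(I \right)} = - \frac{4741}{3} + 169 I$ ($H{\left(I \right)} = -3 + 169 \left(I - \frac{28}{3}\right) = -3 + 169 \left(- \frac{28}{3} + I\right) = -3 + \left(- \frac{4732}{3} + 169 I\right) = - \frac{4741}{3} + 169 I$)
$- \frac{23329}{H{\left(W{\left(\frac{1}{8 + 14} \right)} \right)}} + \frac{F}{-12486} = - \frac{23329}{- \frac{4741}{3} + 169 \cdot 0} - \frac{9740}{-12486} = - \frac{23329}{- \frac{4741}{3} + 0} - - \frac{4870}{6243} = - \frac{23329}{- \frac{4741}{3}} + \frac{4870}{6243} = \left(-23329\right) \left(- \frac{3}{4741}\right) + \frac{4870}{6243} = \frac{69987}{4741} + \frac{4870}{6243} = \frac{460017511}{29598063}$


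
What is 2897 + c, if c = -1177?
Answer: 1720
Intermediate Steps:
2897 + c = 2897 - 1177 = 1720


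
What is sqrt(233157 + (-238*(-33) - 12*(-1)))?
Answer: sqrt(241023) ≈ 490.94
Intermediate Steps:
sqrt(233157 + (-238*(-33) - 12*(-1))) = sqrt(233157 + (7854 + 12)) = sqrt(233157 + 7866) = sqrt(241023)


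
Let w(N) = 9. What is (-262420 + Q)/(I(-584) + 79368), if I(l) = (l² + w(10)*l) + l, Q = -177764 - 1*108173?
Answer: -548357/414584 ≈ -1.3227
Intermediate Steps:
Q = -285937 (Q = -177764 - 108173 = -285937)
I(l) = l² + 10*l (I(l) = (l² + 9*l) + l = l² + 10*l)
(-262420 + Q)/(I(-584) + 79368) = (-262420 - 285937)/(-584*(10 - 584) + 79368) = -548357/(-584*(-574) + 79368) = -548357/(335216 + 79368) = -548357/414584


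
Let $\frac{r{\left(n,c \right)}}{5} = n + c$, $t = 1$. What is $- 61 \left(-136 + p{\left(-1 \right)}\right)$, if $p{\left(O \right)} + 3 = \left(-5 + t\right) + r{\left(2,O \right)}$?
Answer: $8418$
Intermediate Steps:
$r{\left(n,c \right)} = 5 c + 5 n$ ($r{\left(n,c \right)} = 5 \left(n + c\right) = 5 \left(c + n\right) = 5 c + 5 n$)
$p{\left(O \right)} = 3 + 5 O$ ($p{\left(O \right)} = -3 + \left(\left(-5 + 1\right) + \left(5 O + 5 \cdot 2\right)\right) = -3 + \left(-4 + \left(5 O + 10\right)\right) = -3 + \left(-4 + \left(10 + 5 O\right)\right) = -3 + \left(6 + 5 O\right) = 3 + 5 O$)
$- 61 \left(-136 + p{\left(-1 \right)}\right) = - 61 \left(-136 + \left(3 + 5 \left(-1\right)\right)\right) = - 61 \left(-136 + \left(3 - 5\right)\right) = - 61 \left(-136 - 2\right) = \left(-61\right) \left(-138\right) = 8418$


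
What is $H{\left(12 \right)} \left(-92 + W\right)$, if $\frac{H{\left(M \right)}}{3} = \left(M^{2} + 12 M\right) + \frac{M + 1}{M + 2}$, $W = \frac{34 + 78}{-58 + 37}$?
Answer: $- \frac{590570}{7} \approx -84367.0$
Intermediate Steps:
$W = - \frac{16}{3}$ ($W = \frac{112}{-21} = 112 \left(- \frac{1}{21}\right) = - \frac{16}{3} \approx -5.3333$)
$H{\left(M \right)} = 3 M^{2} + 36 M + \frac{3 \left(1 + M\right)}{2 + M}$ ($H{\left(M \right)} = 3 \left(\left(M^{2} + 12 M\right) + \frac{M + 1}{M + 2}\right) = 3 \left(\left(M^{2} + 12 M\right) + \frac{1 + M}{2 + M}\right) = 3 \left(M^{2} + 12 M + \frac{1 + M}{2 + M}\right) = 3 M^{2} + 36 M + \frac{3 \left(1 + M\right)}{2 + M}$)
$H{\left(12 \right)} \left(-92 + W\right) = \frac{3 \left(1 + 12^{3} + 14 \cdot 12^{2} + 25 \cdot 12\right)}{2 + 12} \left(-92 - \frac{16}{3}\right) = \frac{3 \left(1 + 1728 + 14 \cdot 144 + 300\right)}{14} \left(- \frac{292}{3}\right) = 3 \cdot \frac{1}{14} \left(1 + 1728 + 2016 + 300\right) \left(- \frac{292}{3}\right) = 3 \cdot \frac{1}{14} \cdot 4045 \left(- \frac{292}{3}\right) = \frac{12135}{14} \left(- \frac{292}{3}\right) = - \frac{590570}{7}$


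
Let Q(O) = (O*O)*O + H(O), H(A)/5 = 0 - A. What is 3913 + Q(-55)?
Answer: -162187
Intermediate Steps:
H(A) = -5*A (H(A) = 5*(0 - A) = 5*(-A) = -5*A)
Q(O) = O³ - 5*O (Q(O) = (O*O)*O - 5*O = O²*O - 5*O = O³ - 5*O)
3913 + Q(-55) = 3913 - 55*(-5 + (-55)²) = 3913 - 55*(-5 + 3025) = 3913 - 55*3020 = 3913 - 166100 = -162187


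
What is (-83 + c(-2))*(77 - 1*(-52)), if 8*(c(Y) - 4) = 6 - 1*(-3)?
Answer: -80367/8 ≈ -10046.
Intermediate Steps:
c(Y) = 41/8 (c(Y) = 4 + (6 - 1*(-3))/8 = 4 + (6 + 3)/8 = 4 + (⅛)*9 = 4 + 9/8 = 41/8)
(-83 + c(-2))*(77 - 1*(-52)) = (-83 + 41/8)*(77 - 1*(-52)) = -623*(77 + 52)/8 = -623/8*129 = -80367/8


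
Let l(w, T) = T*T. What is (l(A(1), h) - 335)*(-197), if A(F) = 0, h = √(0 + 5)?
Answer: 65010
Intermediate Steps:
h = √5 ≈ 2.2361
l(w, T) = T²
(l(A(1), h) - 335)*(-197) = ((√5)² - 335)*(-197) = (5 - 335)*(-197) = -330*(-197) = 65010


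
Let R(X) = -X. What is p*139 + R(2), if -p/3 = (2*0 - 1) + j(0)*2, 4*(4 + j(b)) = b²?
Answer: 3751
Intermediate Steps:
j(b) = -4 + b²/4
p = 27 (p = -3*((2*0 - 1) + (-4 + (¼)*0²)*2) = -3*((0 - 1) + (-4 + (¼)*0)*2) = -3*(-1 + (-4 + 0)*2) = -3*(-1 - 4*2) = -3*(-1 - 8) = -3*(-9) = 27)
p*139 + R(2) = 27*139 - 1*2 = 3753 - 2 = 3751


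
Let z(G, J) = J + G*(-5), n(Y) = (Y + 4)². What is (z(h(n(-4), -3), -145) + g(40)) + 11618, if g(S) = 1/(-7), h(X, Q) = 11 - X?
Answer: 79925/7 ≈ 11418.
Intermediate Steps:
n(Y) = (4 + Y)²
z(G, J) = J - 5*G
g(S) = -⅐
(z(h(n(-4), -3), -145) + g(40)) + 11618 = ((-145 - 5*(11 - (4 - 4)²)) - ⅐) + 11618 = ((-145 - 5*(11 - 1*0²)) - ⅐) + 11618 = ((-145 - 5*(11 - 1*0)) - ⅐) + 11618 = ((-145 - 5*(11 + 0)) - ⅐) + 11618 = ((-145 - 5*11) - ⅐) + 11618 = ((-145 - 55) - ⅐) + 11618 = (-200 - ⅐) + 11618 = -1401/7 + 11618 = 79925/7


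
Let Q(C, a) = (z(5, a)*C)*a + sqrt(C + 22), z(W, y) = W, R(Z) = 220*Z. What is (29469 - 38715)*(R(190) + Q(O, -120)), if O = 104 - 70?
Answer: -197864400 - 18492*sqrt(14) ≈ -1.9793e+8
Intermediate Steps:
O = 34
Q(C, a) = sqrt(22 + C) + 5*C*a (Q(C, a) = (5*C)*a + sqrt(C + 22) = 5*C*a + sqrt(22 + C) = sqrt(22 + C) + 5*C*a)
(29469 - 38715)*(R(190) + Q(O, -120)) = (29469 - 38715)*(220*190 + (sqrt(22 + 34) + 5*34*(-120))) = -9246*(41800 + (sqrt(56) - 20400)) = -9246*(41800 + (2*sqrt(14) - 20400)) = -9246*(41800 + (-20400 + 2*sqrt(14))) = -9246*(21400 + 2*sqrt(14)) = -197864400 - 18492*sqrt(14)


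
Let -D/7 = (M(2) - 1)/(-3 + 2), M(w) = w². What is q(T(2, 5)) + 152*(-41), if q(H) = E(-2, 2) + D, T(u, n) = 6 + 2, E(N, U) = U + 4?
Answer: -6205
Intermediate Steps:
E(N, U) = 4 + U
D = 21 (D = -7*(2² - 1)/(-3 + 2) = -7*(4 - 1)/(-1) = -21*(-1) = -7*(-3) = 21)
T(u, n) = 8
q(H) = 27 (q(H) = (4 + 2) + 21 = 6 + 21 = 27)
q(T(2, 5)) + 152*(-41) = 27 + 152*(-41) = 27 - 6232 = -6205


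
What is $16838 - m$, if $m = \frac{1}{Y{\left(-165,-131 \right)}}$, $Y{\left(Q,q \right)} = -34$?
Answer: $\frac{572493}{34} \approx 16838.0$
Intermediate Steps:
$m = - \frac{1}{34}$ ($m = \frac{1}{-34} = - \frac{1}{34} \approx -0.029412$)
$16838 - m = 16838 - - \frac{1}{34} = 16838 + \frac{1}{34} = \frac{572493}{34}$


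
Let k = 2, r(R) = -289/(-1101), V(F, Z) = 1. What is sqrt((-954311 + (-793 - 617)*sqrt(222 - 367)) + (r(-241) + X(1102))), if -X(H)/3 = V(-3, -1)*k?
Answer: sqrt(-1156823703528 - 1709203410*I*sqrt(145))/1101 ≈ 8.6898 - 976.93*I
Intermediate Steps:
r(R) = 289/1101 (r(R) = -289*(-1/1101) = 289/1101)
X(H) = -6 (X(H) = -3*2 = -6)
sqrt((-954311 + (-793 - 617)*sqrt(222 - 367)) + (r(-241) + X(1102))) = sqrt((-954311 + (-793 - 617)*sqrt(222 - 367)) + (289/1101 - 6)) = sqrt((-954311 - 1410*I*sqrt(145)) - 6317/1101) = sqrt(-1050702728/1101 - 1410*I*sqrt(145))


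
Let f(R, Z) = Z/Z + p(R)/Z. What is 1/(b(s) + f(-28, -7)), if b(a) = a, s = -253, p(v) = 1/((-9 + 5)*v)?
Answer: -784/197569 ≈ -0.0039682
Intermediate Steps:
p(v) = -1/(4*v) (p(v) = 1/((-4)*v) = -1/(4*v))
f(R, Z) = 1 - 1/(4*R*Z) (f(R, Z) = Z/Z + (-1/(4*R))/Z = 1 - 1/(4*R*Z))
1/(b(s) + f(-28, -7)) = 1/(-253 + (1 - ¼/(-28*(-7)))) = 1/(-253 + (1 - ¼*(-1/28)*(-⅐))) = 1/(-253 + (1 - 1/784)) = 1/(-253 + 783/784) = 1/(-197569/784) = -784/197569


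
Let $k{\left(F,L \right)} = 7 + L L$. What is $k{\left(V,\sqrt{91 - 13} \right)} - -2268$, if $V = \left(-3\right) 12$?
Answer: $2353$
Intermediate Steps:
$V = -36$
$k{\left(F,L \right)} = 7 + L^{2}$
$k{\left(V,\sqrt{91 - 13} \right)} - -2268 = \left(7 + \left(\sqrt{91 - 13}\right)^{2}\right) - -2268 = \left(7 + \left(\sqrt{78}\right)^{2}\right) + 2268 = \left(7 + 78\right) + 2268 = 85 + 2268 = 2353$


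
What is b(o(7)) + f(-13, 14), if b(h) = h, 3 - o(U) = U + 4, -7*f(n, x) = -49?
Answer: -1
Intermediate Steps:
f(n, x) = 7 (f(n, x) = -⅐*(-49) = 7)
o(U) = -1 - U (o(U) = 3 - (U + 4) = 3 - (4 + U) = 3 + (-4 - U) = -1 - U)
b(o(7)) + f(-13, 14) = (-1 - 1*7) + 7 = (-1 - 7) + 7 = -8 + 7 = -1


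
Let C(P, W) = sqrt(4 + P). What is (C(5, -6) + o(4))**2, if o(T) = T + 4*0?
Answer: 49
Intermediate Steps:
o(T) = T (o(T) = T + 0 = T)
(C(5, -6) + o(4))**2 = (sqrt(4 + 5) + 4)**2 = (sqrt(9) + 4)**2 = (3 + 4)**2 = 7**2 = 49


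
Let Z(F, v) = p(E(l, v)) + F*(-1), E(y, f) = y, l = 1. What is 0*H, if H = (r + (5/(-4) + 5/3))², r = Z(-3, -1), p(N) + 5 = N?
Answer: 0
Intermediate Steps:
p(N) = -5 + N
Z(F, v) = -4 - F (Z(F, v) = (-5 + 1) + F*(-1) = -4 - F)
r = -1 (r = -4 - 1*(-3) = -4 + 3 = -1)
H = 49/144 (H = (-1 + (5/(-4) + 5/3))² = (-1 + (5*(-¼) + 5*(⅓)))² = (-1 + (-5/4 + 5/3))² = (-1 + 5/12)² = (-7/12)² = 49/144 ≈ 0.34028)
0*H = 0*(49/144) = 0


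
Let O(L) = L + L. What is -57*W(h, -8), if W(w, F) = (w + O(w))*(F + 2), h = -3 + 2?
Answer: -1026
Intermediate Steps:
h = -1
O(L) = 2*L
W(w, F) = 3*w*(2 + F) (W(w, F) = (w + 2*w)*(F + 2) = (3*w)*(2 + F) = 3*w*(2 + F))
-57*W(h, -8) = -171*(-1)*(2 - 8) = -171*(-1)*(-6) = -57*18 = -1026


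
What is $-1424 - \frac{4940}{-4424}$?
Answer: $- \frac{1573709}{1106} \approx -1422.9$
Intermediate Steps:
$-1424 - \frac{4940}{-4424} = -1424 - - \frac{1235}{1106} = -1424 + \frac{1235}{1106} = - \frac{1573709}{1106}$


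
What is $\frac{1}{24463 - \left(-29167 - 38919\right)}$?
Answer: $\frac{1}{92549} \approx 1.0805 \cdot 10^{-5}$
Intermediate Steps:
$\frac{1}{24463 - \left(-29167 - 38919\right)} = \frac{1}{24463 - -68086} = \frac{1}{24463 + 68086} = \frac{1}{92549}$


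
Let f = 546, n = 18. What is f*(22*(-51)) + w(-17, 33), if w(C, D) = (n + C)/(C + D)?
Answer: -9801791/16 ≈ -6.1261e+5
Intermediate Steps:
w(C, D) = (18 + C)/(C + D)
f*(22*(-51)) + w(-17, 33) = 546*(22*(-51)) + (18 - 17)/(-17 + 33) = 546*(-1122) + 1/16 = -612612 + (1/16)*1 = -612612 + 1/16 = -9801791/16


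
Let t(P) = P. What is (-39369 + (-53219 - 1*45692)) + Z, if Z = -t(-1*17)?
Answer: -138263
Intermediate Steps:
Z = 17 (Z = -(-1)*17 = -1*(-17) = 17)
(-39369 + (-53219 - 1*45692)) + Z = (-39369 + (-53219 - 1*45692)) + 17 = (-39369 + (-53219 - 45692)) + 17 = (-39369 - 98911) + 17 = -138280 + 17 = -138263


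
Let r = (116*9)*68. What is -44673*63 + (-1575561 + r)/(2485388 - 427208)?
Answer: -1930847079463/686060 ≈ -2.8144e+6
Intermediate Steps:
r = 70992 (r = 1044*68 = 70992)
-44673*63 + (-1575561 + r)/(2485388 - 427208) = -44673*63 + (-1575561 + 70992)/(2485388 - 427208) = -2814399 - 1504569/2058180 = -2814399 - 1504569*1/2058180 = -2814399 - 501523/686060 = -1930847079463/686060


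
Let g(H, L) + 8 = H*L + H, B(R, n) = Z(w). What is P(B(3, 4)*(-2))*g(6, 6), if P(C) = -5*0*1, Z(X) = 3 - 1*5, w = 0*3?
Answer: 0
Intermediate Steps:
w = 0
Z(X) = -2 (Z(X) = 3 - 5 = -2)
B(R, n) = -2
g(H, L) = -8 + H + H*L (g(H, L) = -8 + (H*L + H) = -8 + (H + H*L) = -8 + H + H*L)
P(C) = 0 (P(C) = 0*1 = 0)
P(B(3, 4)*(-2))*g(6, 6) = 0*(-8 + 6 + 6*6) = 0*(-8 + 6 + 36) = 0*34 = 0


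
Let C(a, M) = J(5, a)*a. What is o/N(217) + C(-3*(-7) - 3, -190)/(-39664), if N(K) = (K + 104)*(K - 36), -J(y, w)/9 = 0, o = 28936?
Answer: 28936/58101 ≈ 0.49803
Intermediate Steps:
J(y, w) = 0 (J(y, w) = -9*0 = 0)
C(a, M) = 0 (C(a, M) = 0*a = 0)
N(K) = (-36 + K)*(104 + K) (N(K) = (104 + K)*(-36 + K) = (-36 + K)*(104 + K))
o/N(217) + C(-3*(-7) - 3, -190)/(-39664) = 28936/(-3744 + 217² + 68*217) + 0/(-39664) = 28936/(-3744 + 47089 + 14756) + 0*(-1/39664) = 28936/58101 + 0 = 28936/58101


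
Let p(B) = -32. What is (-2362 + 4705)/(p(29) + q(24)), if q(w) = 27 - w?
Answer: -2343/29 ≈ -80.793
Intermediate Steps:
(-2362 + 4705)/(p(29) + q(24)) = (-2362 + 4705)/(-32 + (27 - 1*24)) = 2343/(-32 + (27 - 24)) = 2343/(-32 + 3) = 2343/(-29) = 2343*(-1/29) = -2343/29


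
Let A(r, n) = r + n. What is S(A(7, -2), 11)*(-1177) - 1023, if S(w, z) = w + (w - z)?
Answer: 154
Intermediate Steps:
A(r, n) = n + r
S(w, z) = -z + 2*w
S(A(7, -2), 11)*(-1177) - 1023 = (-1*11 + 2*(-2 + 7))*(-1177) - 1023 = (-11 + 2*5)*(-1177) - 1023 = (-11 + 10)*(-1177) - 1023 = -1*(-1177) - 1023 = 1177 - 1023 = 154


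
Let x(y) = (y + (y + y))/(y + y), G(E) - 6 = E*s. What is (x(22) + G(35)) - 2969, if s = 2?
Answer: -5783/2 ≈ -2891.5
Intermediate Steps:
G(E) = 6 + 2*E (G(E) = 6 + E*2 = 6 + 2*E)
x(y) = 3/2 (x(y) = (y + 2*y)/((2*y)) = (3*y)*(1/(2*y)) = 3/2)
(x(22) + G(35)) - 2969 = (3/2 + (6 + 2*35)) - 2969 = (3/2 + (6 + 70)) - 2969 = (3/2 + 76) - 2969 = 155/2 - 2969 = -5783/2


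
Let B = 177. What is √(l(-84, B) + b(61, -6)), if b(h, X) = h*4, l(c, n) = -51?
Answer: √193 ≈ 13.892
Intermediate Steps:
b(h, X) = 4*h
√(l(-84, B) + b(61, -6)) = √(-51 + 4*61) = √(-51 + 244) = √193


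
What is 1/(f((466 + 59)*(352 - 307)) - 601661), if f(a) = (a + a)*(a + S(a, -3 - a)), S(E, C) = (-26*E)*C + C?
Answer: 1/685762827006589 ≈ 1.4582e-15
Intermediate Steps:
S(E, C) = C - 26*C*E (S(E, C) = -26*C*E + C = C - 26*C*E)
f(a) = 2*a*(a + (1 - 26*a)*(-3 - a)) (f(a) = (a + a)*(a + (-3 - a)*(1 - 26*a)) = (2*a)*(a + (1 - 26*a)*(-3 - a)) = 2*a*(a + (1 - 26*a)*(-3 - a)))
1/(f((466 + 59)*(352 - 307)) - 601661) = 1/(2*((466 + 59)*(352 - 307))*((466 + 59)*(352 - 307) + (-1 + 26*((466 + 59)*(352 - 307)))*(3 + (466 + 59)*(352 - 307))) - 601661) = 1/(2*(525*45)*(525*45 + (-1 + 26*(525*45))*(3 + 525*45)) - 601661) = 1/(2*23625*(23625 + (-1 + 26*23625)*(3 + 23625)) - 601661) = 1/(2*23625*(23625 + (-1 + 614250)*23628) - 601661) = 1/(2*23625*(23625 + 614249*23628) - 601661) = 1/(2*23625*(23625 + 14513475372) - 601661) = 1/(2*23625*14513498997 - 601661) = 1/(685762827608250 - 601661) = 1/685762827006589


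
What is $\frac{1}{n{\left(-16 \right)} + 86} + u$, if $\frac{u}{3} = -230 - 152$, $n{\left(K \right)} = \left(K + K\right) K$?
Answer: $- \frac{685307}{598} \approx -1146.0$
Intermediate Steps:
$n{\left(K \right)} = 2 K^{2}$ ($n{\left(K \right)} = 2 K K = 2 K^{2}$)
$u = -1146$ ($u = 3 \left(-230 - 152\right) = 3 \left(-382\right) = -1146$)
$\frac{1}{n{\left(-16 \right)} + 86} + u = \frac{1}{2 \left(-16\right)^{2} + 86} - 1146 = \frac{1}{2 \cdot 256 + 86} - 1146 = \frac{1}{512 + 86} - 1146 = \frac{1}{598} - 1146 = - \frac{685307}{598}$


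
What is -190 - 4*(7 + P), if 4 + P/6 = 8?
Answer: -314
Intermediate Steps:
P = 24 (P = -24 + 6*8 = -24 + 48 = 24)
-190 - 4*(7 + P) = -190 - 4*(7 + 24) = -190 - 4*31 = -190 - 124 = -314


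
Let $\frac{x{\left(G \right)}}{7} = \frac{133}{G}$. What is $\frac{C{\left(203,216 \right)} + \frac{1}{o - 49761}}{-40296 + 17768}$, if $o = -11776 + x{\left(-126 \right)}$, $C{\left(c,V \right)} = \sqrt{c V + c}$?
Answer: $\frac{9}{12478247936} - \frac{7 \sqrt{899}}{22528} \approx -0.0093165$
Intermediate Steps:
$x{\left(G \right)} = \frac{931}{G}$ ($x{\left(G \right)} = 7 \frac{133}{G} = \frac{931}{G}$)
$C{\left(c,V \right)} = \sqrt{c + V c}$ ($C{\left(c,V \right)} = \sqrt{V c + c} = \sqrt{c + V c}$)
$o = - \frac{212101}{18}$ ($o = -11776 + \frac{931}{-126} = -11776 + 931 \left(- \frac{1}{126}\right) = -11776 - \frac{133}{18} = - \frac{212101}{18} \approx -11783.0$)
$\frac{C{\left(203,216 \right)} + \frac{1}{o - 49761}}{-40296 + 17768} = \frac{\sqrt{203 \left(1 + 216\right)} + \frac{1}{- \frac{212101}{18} - 49761}}{-40296 + 17768} = \frac{\sqrt{203 \cdot 217} + \frac{1}{- \frac{1107799}{18}}}{-22528} = \left(\sqrt{44051} - \frac{18}{1107799}\right) \left(- \frac{1}{22528}\right) = \left(7 \sqrt{899} - \frac{18}{1107799}\right) \left(- \frac{1}{22528}\right) = \left(- \frac{18}{1107799} + 7 \sqrt{899}\right) \left(- \frac{1}{22528}\right) = \frac{9}{12478247936} - \frac{7 \sqrt{899}}{22528}$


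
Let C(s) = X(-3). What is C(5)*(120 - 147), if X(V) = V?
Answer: 81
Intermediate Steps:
C(s) = -3
C(5)*(120 - 147) = -3*(120 - 147) = -3*(-27) = 81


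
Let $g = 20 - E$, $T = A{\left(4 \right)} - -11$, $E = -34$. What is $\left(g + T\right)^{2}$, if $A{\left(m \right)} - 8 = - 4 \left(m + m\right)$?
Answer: $1681$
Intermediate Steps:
$A{\left(m \right)} = 8 - 8 m$ ($A{\left(m \right)} = 8 - 4 \left(m + m\right) = 8 - 4 \cdot 2 m = 8 - 8 m$)
$T = -13$ ($T = \left(8 - 32\right) - -11 = \left(8 - 32\right) + 11 = -24 + 11 = -13$)
$g = 54$ ($g = 20 - -34 = 20 + 34 = 54$)
$\left(g + T\right)^{2} = \left(54 - 13\right)^{2} = 41^{2} = 1681$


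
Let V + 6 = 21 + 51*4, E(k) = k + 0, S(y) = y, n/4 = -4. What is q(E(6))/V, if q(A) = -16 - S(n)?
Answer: 0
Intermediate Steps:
n = -16 (n = 4*(-4) = -16)
E(k) = k
V = 219 (V = -6 + (21 + 51*4) = -6 + (21 + 204) = -6 + 225 = 219)
q(A) = 0 (q(A) = -16 - 1*(-16) = -16 + 16 = 0)
q(E(6))/V = 0/219 = 0*(1/219) = 0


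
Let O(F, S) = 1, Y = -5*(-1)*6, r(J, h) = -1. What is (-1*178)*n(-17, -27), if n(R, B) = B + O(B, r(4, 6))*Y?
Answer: -534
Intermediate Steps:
Y = 30 (Y = 5*6 = 30)
n(R, B) = 30 + B (n(R, B) = B + 1*30 = B + 30 = 30 + B)
(-1*178)*n(-17, -27) = (-1*178)*(30 - 27) = -178*3 = -534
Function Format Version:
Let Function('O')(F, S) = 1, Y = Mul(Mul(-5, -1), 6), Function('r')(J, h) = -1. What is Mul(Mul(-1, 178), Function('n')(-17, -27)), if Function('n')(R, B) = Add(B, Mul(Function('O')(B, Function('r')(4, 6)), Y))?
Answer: -534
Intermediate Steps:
Y = 30 (Y = Mul(5, 6) = 30)
Function('n')(R, B) = Add(30, B) (Function('n')(R, B) = Add(B, Mul(1, 30)) = Add(B, 30) = Add(30, B))
Mul(Mul(-1, 178), Function('n')(-17, -27)) = Mul(Mul(-1, 178), Add(30, -27)) = Mul(-178, 3) = -534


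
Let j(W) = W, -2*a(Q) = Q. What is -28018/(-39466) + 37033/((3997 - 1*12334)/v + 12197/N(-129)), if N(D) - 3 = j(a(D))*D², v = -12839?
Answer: 20141372216325543874/359341694681473 ≈ 56051.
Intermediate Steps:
a(Q) = -Q/2
N(D) = 3 - D³/2 (N(D) = 3 + (-D/2)*D² = 3 - D³/2)
-28018/(-39466) + 37033/((3997 - 1*12334)/v + 12197/N(-129)) = -28018/(-39466) + 37033/((3997 - 1*12334)/(-12839) + 12197/(3 - ½*(-129)³)) = -28018*(-1/39466) + 37033/((3997 - 12334)*(-1/12839) + 12197/(3 - ½*(-2146689))) = 14009/19733 + 37033/(-8337*(-1/12839) + 12197/(3 + 2146689/2)) = 14009/19733 + 37033/(8337/12839 + 12197/(2146695/2)) = 14009/19733 + 37033/(8337/12839 + 12197*(2/2146695)) = 14009/19733 + 37033/(8337/12839 + 24394/2146695) = 14009/19733 + 37033/(18210190781/27561417105) = 14009/19733 + 37033*(27561417105/18210190781) = 14009/19733 + 1020681959649465/18210190781 = 20141372216325543874/359341694681473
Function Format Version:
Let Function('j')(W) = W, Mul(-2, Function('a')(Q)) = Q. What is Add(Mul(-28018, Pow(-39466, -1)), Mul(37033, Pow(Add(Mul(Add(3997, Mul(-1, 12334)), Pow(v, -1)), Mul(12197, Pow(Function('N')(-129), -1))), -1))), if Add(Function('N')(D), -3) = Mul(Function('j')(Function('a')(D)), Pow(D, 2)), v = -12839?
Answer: Rational(20141372216325543874, 359341694681473) ≈ 56051.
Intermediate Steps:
Function('a')(Q) = Mul(Rational(-1, 2), Q)
Function('N')(D) = Add(3, Mul(Rational(-1, 2), Pow(D, 3))) (Function('N')(D) = Add(3, Mul(Mul(Rational(-1, 2), D), Pow(D, 2))) = Add(3, Mul(Rational(-1, 2), Pow(D, 3))))
Add(Mul(-28018, Pow(-39466, -1)), Mul(37033, Pow(Add(Mul(Add(3997, Mul(-1, 12334)), Pow(v, -1)), Mul(12197, Pow(Function('N')(-129), -1))), -1))) = Add(Mul(-28018, Pow(-39466, -1)), Mul(37033, Pow(Add(Mul(Add(3997, Mul(-1, 12334)), Pow(-12839, -1)), Mul(12197, Pow(Add(3, Mul(Rational(-1, 2), Pow(-129, 3))), -1))), -1))) = Add(Mul(-28018, Rational(-1, 39466)), Mul(37033, Pow(Add(Mul(Add(3997, -12334), Rational(-1, 12839)), Mul(12197, Pow(Add(3, Mul(Rational(-1, 2), -2146689)), -1))), -1))) = Add(Rational(14009, 19733), Mul(37033, Pow(Add(Mul(-8337, Rational(-1, 12839)), Mul(12197, Pow(Add(3, Rational(2146689, 2)), -1))), -1))) = Add(Rational(14009, 19733), Mul(37033, Pow(Add(Rational(8337, 12839), Mul(12197, Pow(Rational(2146695, 2), -1))), -1))) = Add(Rational(14009, 19733), Mul(37033, Pow(Add(Rational(8337, 12839), Mul(12197, Rational(2, 2146695))), -1))) = Add(Rational(14009, 19733), Mul(37033, Pow(Add(Rational(8337, 12839), Rational(24394, 2146695)), -1))) = Add(Rational(14009, 19733), Mul(37033, Pow(Rational(18210190781, 27561417105), -1))) = Add(Rational(14009, 19733), Mul(37033, Rational(27561417105, 18210190781))) = Add(Rational(14009, 19733), Rational(1020681959649465, 18210190781)) = Rational(20141372216325543874, 359341694681473)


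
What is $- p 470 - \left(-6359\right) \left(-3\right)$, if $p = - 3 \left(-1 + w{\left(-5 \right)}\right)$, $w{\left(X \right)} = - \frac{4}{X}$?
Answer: $-19359$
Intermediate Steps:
$p = \frac{3}{5}$ ($p = - 3 \left(-1 - \frac{4}{-5}\right) = - 3 \left(-1 - - \frac{4}{5}\right) = - 3 \left(-1 + \frac{4}{5}\right) = \left(-3\right) \left(- \frac{1}{5}\right) = \frac{3}{5} \approx 0.6$)
$- p 470 - \left(-6359\right) \left(-3\right) = \left(-1\right) \frac{3}{5} \cdot 470 - \left(-6359\right) \left(-3\right) = \left(- \frac{3}{5}\right) 470 - 19077 = -282 - 19077 = -19359$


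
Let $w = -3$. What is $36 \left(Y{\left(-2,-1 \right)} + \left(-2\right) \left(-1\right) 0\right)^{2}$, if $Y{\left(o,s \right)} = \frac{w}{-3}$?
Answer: $36$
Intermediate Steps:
$Y{\left(o,s \right)} = 1$ ($Y{\left(o,s \right)} = - \frac{3}{-3} = \left(-3\right) \left(- \frac{1}{3}\right) = 1$)
$36 \left(Y{\left(-2,-1 \right)} + \left(-2\right) \left(-1\right) 0\right)^{2} = 36 \left(1 + \left(-2\right) \left(-1\right) 0\right)^{2} = 36 \left(1 + 2 \cdot 0\right)^{2} = 36 \left(1 + 0\right)^{2} = 36 \cdot 1^{2} = 36 \cdot 1 = 36$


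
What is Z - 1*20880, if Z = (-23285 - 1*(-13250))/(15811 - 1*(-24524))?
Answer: -56146989/2689 ≈ -20880.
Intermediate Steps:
Z = -669/2689 (Z = (-23285 + 13250)/(15811 + 24524) = -10035/40335 = -10035*1/40335 = -669/2689 ≈ -0.24879)
Z - 1*20880 = -669/2689 - 1*20880 = -669/2689 - 20880 = -56146989/2689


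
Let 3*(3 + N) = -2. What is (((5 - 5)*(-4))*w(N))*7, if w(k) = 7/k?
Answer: 0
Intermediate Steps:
N = -11/3 (N = -3 + (⅓)*(-2) = -3 - ⅔ = -11/3 ≈ -3.6667)
(((5 - 5)*(-4))*w(N))*7 = (((5 - 5)*(-4))*(7/(-11/3)))*7 = ((0*(-4))*(7*(-3/11)))*7 = (0*(-21/11))*7 = 0*7 = 0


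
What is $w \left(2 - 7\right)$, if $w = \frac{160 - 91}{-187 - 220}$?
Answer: $\frac{345}{407} \approx 0.84767$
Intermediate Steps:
$w = - \frac{69}{407}$ ($w = \frac{69}{-407} = 69 \left(- \frac{1}{407}\right) = - \frac{69}{407} \approx -0.16953$)
$w \left(2 - 7\right) = - \frac{69 \left(2 - 7\right)}{407} = \left(- \frac{69}{407}\right) \left(-5\right) = \frac{345}{407}$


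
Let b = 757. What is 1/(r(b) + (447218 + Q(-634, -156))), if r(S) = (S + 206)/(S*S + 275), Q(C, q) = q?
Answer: 191108/85437125017 ≈ 2.2368e-6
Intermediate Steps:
r(S) = (206 + S)/(275 + S**2) (r(S) = (206 + S)/(S**2 + 275) = (206 + S)/(275 + S**2))
1/(r(b) + (447218 + Q(-634, -156))) = 1/((206 + 757)/(275 + 757**2) + (447218 - 156)) = 1/(963/(275 + 573049) + 447062) = 1/(963/573324 + 447062) = 1/((1/573324)*963 + 447062) = 1/(321/191108 + 447062) = 1/(85437125017/191108) = 191108/85437125017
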